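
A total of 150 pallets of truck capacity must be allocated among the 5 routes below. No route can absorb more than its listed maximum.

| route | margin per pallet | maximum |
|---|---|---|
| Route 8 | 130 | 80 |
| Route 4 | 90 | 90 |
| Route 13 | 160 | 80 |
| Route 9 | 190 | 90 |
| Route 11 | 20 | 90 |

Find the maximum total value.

Highest margin per pallet first: Route 9 190 > Route 13 160 > Route 8 130 > Route 4 90 > Route 11 20.
Route 9: +90 to 90 (cap) → 60 left.
Route 13 has room for 80 but only 60 remain, so it gets 60.
Total = 160×60 + 190×90 = 26700.

26700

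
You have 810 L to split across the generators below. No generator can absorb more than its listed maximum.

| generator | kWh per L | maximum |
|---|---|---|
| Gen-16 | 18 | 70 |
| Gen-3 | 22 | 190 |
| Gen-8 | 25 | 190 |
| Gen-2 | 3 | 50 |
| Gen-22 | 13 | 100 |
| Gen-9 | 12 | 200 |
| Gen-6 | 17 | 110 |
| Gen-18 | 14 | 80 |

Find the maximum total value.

Rank by kWh per L: Gen-8 25 > Gen-3 22 > Gen-16 18 > Gen-6 17 > Gen-18 14 > Gen-22 13 > Gen-9 12 > Gen-2 3.
Give Gen-8 190 to hit its cap of 190 → 620 left.
Gen-3: +190 to 190 (cap) → 430 left.
Gen-16: +70 to 70 (cap) → 360 left.
Gen-6 takes 110 to reach its cap of 110 → 250 left.
Gen-18: +80 to 80 (cap) → 170 left.
Gen-22: +100 to 100 (cap) → 70 left.
Only 70 left; Gen-9 takes them to reach 70.
Total = 18×70 + 22×190 + 25×190 + 13×100 + 12×70 + 17×110 + 14×80 = 15320.

15320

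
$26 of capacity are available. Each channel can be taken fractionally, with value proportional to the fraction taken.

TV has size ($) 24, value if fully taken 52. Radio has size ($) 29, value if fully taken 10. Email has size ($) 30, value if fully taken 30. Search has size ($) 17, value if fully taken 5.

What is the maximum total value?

54

Best value per unit of size first: TV 52/24≈2.17, Email 30/30≈1, Radio 10/29≈0.345, Search 5/17≈0.294.
TV: take in full, 24 $ for value 52 → 2 left.
2 $ left: a 2/30 share of Email gives 30×2/30 = 2.
Total value = 54.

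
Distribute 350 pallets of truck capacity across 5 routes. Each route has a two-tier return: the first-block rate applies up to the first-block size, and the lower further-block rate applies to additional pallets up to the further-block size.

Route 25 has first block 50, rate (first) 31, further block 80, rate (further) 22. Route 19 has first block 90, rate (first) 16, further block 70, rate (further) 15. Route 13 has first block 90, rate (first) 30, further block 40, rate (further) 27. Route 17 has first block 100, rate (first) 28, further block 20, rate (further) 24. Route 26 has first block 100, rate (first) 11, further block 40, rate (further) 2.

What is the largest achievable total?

Treat each block as its own option and order by rate: Route 25/tier1 31 > Route 13/tier1 30 > Route 17/tier1 28 > Route 13/tier2 27 > Route 17/tier2 24 > Route 25/tier2 22 > Route 19/tier1 16 > Route 19/tier2 15 > Route 26/tier1 11 > Route 26/tier2 2.
Route 25/tier1 (31): +50 → 300 left.
Route 13 tier1 at 30: fill all 90 → 210 left.
Route 17 tier1 at 28: fill all 100 → 110 left.
Route 13/tier2 (27): +40 → 70 left.
Fill Route 17 tier2 block (20 at 24) → 50 left.
Route 25/tier2: +50 of 80 at 22; pool empty.
Total = 31×50 + 30×90 + 28×100 + 27×40 + 24×20 + 22×50 = 9710.

9710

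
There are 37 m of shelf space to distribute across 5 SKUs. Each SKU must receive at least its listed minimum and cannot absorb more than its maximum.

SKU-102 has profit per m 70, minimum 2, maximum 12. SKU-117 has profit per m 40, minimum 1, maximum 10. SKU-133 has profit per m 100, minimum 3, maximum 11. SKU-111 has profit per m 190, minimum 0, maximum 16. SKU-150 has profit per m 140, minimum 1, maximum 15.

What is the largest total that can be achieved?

Meeting every minimum uses 2+1+3+0+1 = 7 m, leaving 30.
Order the SKUs by profit per m: SKU-111 190 > SKU-150 140 > SKU-133 100 > SKU-102 70 > SKU-117 40.
Give SKU-111 16 more to hit its cap of 16 ; 14 left.
Give SKU-150 14 more to hit its cap of 15 ; 0 left.
Total = 70×2 + 40×1 + 100×3 + 190×16 + 140×15 = 5620.

5620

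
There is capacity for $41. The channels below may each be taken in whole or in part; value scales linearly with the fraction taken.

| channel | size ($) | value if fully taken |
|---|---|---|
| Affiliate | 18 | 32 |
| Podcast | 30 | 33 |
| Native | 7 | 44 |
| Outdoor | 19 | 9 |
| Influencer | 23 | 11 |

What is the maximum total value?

Rank by value-to-size ratio: Native 44/7≈6.29, Affiliate 32/18≈1.78, Podcast 33/30≈1.1, Influencer 11/23≈0.478, Outdoor 9/19≈0.474.
All 7 $ of Native fit (value 44) ; 34 remain.
Take all of Affiliate (18 $, value 32) ; 16 $ left.
Only 16 $ remain; take 16/30 of Podcast for value 33×16/30 = 17.6.
Total value = 93.6.

93.6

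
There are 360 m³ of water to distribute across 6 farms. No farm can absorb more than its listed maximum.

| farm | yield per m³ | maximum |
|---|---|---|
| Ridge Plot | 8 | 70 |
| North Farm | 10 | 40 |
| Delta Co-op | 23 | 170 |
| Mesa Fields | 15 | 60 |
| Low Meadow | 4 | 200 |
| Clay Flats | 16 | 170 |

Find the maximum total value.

Highest yield per m³ first: Delta Co-op 23 > Clay Flats 16 > Mesa Fields 15 > North Farm 10 > Ridge Plot 8 > Low Meadow 4.
Give Delta Co-op 170 to hit its cap of 170 ; 190 left.
Clay Flats: +170 to 170 (cap) ; 20 left.
Mesa Fields: +20 (room for 60) → 20. Pool exhausted.
Total = 23×170 + 15×20 + 16×170 = 6930.

6930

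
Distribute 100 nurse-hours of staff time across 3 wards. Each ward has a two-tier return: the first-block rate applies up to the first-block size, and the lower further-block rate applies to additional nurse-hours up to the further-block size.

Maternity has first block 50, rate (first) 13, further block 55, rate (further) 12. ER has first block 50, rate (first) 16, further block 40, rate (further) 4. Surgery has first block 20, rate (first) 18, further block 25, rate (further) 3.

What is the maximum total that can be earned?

Order all 6 blocks by rate: Surgery/tier1 18 > ER/tier1 16 > Maternity/tier1 13 > Maternity/tier2 12 > ER/tier2 4 > Surgery/tier2 3.
Surgery/tier1 (18): +20 — 80 left.
Fill ER tier1 block (50 at 16) — 30 left.
30 remain; put them into Maternity tier1 at 13.
Total = 18×20 + 16×50 + 13×30 = 1550.

1550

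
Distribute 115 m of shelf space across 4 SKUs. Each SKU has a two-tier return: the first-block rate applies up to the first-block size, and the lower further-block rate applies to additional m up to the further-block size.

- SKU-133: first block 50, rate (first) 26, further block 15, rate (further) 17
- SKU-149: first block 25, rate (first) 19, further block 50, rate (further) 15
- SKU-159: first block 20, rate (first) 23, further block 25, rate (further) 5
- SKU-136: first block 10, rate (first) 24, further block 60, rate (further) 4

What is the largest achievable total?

Rank every tier by rate: SKU-133/first 26 > SKU-136/first 24 > SKU-159/first 23 > SKU-149/first 19 > SKU-133/second 17 > SKU-149/second 15 > SKU-159/second 5 > SKU-136/second 4.
Fill SKU-133 first block (50 at 26) ; 65 left.
SKU-136/first (24): +10 ; 55 left.
Fill SKU-159 first block (20 at 23) ; 35 left.
SKU-149 first at 19: fill all 25 ; 10 left.
SKU-133/second: +10 of 15 at 17; pool empty.
Total = 26×50 + 24×10 + 23×20 + 19×25 + 17×10 = 2645.

2645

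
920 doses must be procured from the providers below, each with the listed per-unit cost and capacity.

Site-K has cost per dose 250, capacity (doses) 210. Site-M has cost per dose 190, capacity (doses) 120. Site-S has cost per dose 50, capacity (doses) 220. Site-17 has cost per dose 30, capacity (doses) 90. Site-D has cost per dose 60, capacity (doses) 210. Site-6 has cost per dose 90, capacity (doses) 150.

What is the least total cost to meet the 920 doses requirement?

95100

Fill from the cheapest provider first.
Site-17 (30): use full 90 — 830 doses to go.
Site-S (50): use full 220 — 610 doses to go.
Site-D (60): use full 210 — 400 doses to go.
Take 150 from Site-6 at 90 — need 250 more.
Site-M (190): use full 120 — 130 doses to go.
Site-K at 250: take 130 of its 210 — requirement met.
Cost = 90×30 + 220×50 + 210×60 + 150×90 + 120×190 + 130×250 = 95100.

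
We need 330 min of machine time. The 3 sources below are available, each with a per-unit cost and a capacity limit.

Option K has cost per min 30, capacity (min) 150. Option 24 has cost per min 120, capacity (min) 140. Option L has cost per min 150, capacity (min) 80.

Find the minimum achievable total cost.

Fill from the cheapest source first.
Option K at 30: take all 150 min — 180 still needed.
Take 140 from Option 24 at 120 — need 40 more.
Option L at 150: take 40 of its 80 — requirement met.
Cost = 150×30 + 140×120 + 40×150 = 27300.

27300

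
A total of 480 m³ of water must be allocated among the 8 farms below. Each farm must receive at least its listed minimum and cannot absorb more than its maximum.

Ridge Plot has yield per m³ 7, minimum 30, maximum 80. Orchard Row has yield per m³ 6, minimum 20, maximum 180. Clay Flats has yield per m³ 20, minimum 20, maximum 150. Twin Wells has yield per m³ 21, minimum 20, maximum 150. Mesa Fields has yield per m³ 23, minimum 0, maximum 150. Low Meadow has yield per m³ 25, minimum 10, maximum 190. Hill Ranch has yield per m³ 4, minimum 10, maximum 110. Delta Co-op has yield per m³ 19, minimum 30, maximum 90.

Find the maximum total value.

10170

Meeting every minimum uses 30+20+20+20+0+10+10+30 = 140 m³, leaving 340.
Rank by yield per m³: Low Meadow 25 > Mesa Fields 23 > Twin Wells 21 > Clay Flats 20 > Delta Co-op 19 > Ridge Plot 7 > Orchard Row 6 > Hill Ranch 4.
Low Meadow takes 180 more to reach its cap of 190 ; 160 left.
Mesa Fields takes 150 more to reach its cap of 150 ; 10 left.
Only 10 left; Twin Wells takes them to reach 30.
Total = 7×30 + 6×20 + 20×20 + 21×30 + 23×150 + 25×190 + 4×10 + 19×30 = 10170.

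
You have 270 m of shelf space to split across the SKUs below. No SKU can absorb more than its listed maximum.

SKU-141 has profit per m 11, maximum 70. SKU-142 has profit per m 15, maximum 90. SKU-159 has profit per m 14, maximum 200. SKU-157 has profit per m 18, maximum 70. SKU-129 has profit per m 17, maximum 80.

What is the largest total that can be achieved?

Highest profit per m first: SKU-157 18 > SKU-129 17 > SKU-142 15 > SKU-159 14 > SKU-141 11.
SKU-157: +70 to 70 (cap) — 200 left.
SKU-129: +80 to 80 (cap) — 120 left.
Give SKU-142 90 to hit its cap of 90 — 30 left.
Only 30 left; SKU-159 takes them to reach 30.
Total = 15×90 + 14×30 + 18×70 + 17×80 = 4390.

4390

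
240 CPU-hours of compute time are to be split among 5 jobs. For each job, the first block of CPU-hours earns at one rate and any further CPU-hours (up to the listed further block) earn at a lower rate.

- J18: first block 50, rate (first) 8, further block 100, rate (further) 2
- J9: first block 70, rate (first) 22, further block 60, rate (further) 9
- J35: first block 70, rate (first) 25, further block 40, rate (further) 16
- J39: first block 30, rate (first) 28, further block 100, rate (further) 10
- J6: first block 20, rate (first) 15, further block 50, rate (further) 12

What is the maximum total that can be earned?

5190

Rank every tier by rate: J39/tier1 28 > J35/tier1 25 > J9/tier1 22 > J35/tier2 16 > J6/tier1 15 > J6/tier2 12 > J39/tier2 10 > J9/tier2 9 > J18/tier1 8 > J18/tier2 2.
J39 tier1 at 28: fill all 30 → 210 left.
Fill J35 tier1 block (70 at 25) → 140 left.
J9 tier1 at 22: fill all 70 → 70 left.
Fill J35 tier2 block (40 at 16) → 30 left.
J6/tier1 (15): +20 → 10 left.
J6 tier2 at 12: only 10 left, fill 10.
Total = 28×30 + 25×70 + 22×70 + 16×40 + 15×20 + 12×10 = 5190.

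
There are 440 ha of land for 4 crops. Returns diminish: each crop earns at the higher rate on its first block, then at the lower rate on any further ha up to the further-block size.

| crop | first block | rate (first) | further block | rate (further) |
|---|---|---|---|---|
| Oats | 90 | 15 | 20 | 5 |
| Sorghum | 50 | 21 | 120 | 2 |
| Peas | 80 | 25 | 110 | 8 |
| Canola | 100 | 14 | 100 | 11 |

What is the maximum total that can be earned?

Treat each block as its own option and order by rate: Peas/first 25 > Sorghum/first 21 > Oats/first 15 > Canola/first 14 > Canola/second 11 > Peas/second 8 > Oats/second 5 > Sorghum/second 2.
Fill Peas first block (80 at 25) → 360 left.
Fill Sorghum first block (50 at 21) → 310 left.
Oats first at 15: fill all 90 → 220 left.
Fill Canola first block (100 at 14) → 120 left.
Canola/second (11): +100 → 20 left.
20 remain; put them into Peas second at 8.
Total = 25×80 + 21×50 + 15×90 + 14×100 + 11×100 + 8×20 = 7060.

7060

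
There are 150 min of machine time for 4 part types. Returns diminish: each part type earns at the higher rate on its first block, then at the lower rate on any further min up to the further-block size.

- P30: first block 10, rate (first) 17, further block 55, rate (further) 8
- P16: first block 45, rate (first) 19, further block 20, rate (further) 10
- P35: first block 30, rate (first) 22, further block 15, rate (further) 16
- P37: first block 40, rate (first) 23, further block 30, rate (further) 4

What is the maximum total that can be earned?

2945

Order all 8 blocks by rate: P37/tier1 23 > P35/tier1 22 > P16/tier1 19 > P30/tier1 17 > P35/tier2 16 > P16/tier2 10 > P30/tier2 8 > P37/tier2 4.
P37/tier1 (23): +40 — 110 left.
P35/tier1 (22): +30 — 80 left.
P16/tier1 (19): +45 — 35 left.
P30 tier1 at 17: fill all 10 — 25 left.
Fill P35 tier2 block (15 at 16) — 10 left.
10 remain; put them into P16 tier2 at 10.
Total = 23×40 + 22×30 + 19×45 + 17×10 + 16×15 + 10×10 = 2945.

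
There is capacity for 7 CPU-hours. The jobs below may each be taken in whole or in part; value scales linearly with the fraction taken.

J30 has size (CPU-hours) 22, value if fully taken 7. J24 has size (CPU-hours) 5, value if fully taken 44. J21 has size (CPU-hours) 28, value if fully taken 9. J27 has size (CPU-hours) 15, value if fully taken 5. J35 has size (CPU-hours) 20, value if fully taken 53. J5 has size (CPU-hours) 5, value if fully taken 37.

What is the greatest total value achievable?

Best value per unit of size first: J24 44/5≈8.8, J5 37/5≈7.4, J35 53/20≈2.65, J27 5/15≈0.333, J21 9/28≈0.321, J30 7/22≈0.318.
Take all of J24 (5 CPU-hours, value 44) ; 2 CPU-hours left.
Fill the last 2 CPU-hours with part of J5: 2/5 of it earns 14.8.
Total value = 58.8.

58.8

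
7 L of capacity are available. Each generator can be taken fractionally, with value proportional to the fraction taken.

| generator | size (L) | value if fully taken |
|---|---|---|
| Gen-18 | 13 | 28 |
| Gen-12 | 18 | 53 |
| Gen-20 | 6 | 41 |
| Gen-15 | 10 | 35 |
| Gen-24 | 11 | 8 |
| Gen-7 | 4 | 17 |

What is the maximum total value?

Rank by value-to-size ratio: Gen-20 41/6≈6.83, Gen-7 17/4≈4.25, Gen-15 35/10≈3.5, Gen-12 53/18≈2.94, Gen-18 28/13≈2.15, Gen-24 8/11≈0.727.
All 6 L of Gen-20 fit (value 41) ; 1 remain.
Fill the last 1 L with part of Gen-7: 1/4 of it earns 4.25.
Total value = 45.25.

45.25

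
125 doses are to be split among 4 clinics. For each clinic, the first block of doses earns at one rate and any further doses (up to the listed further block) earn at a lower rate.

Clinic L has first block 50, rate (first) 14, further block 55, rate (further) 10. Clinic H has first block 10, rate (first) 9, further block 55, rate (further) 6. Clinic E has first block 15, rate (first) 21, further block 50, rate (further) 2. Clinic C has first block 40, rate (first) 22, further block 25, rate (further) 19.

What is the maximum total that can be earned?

Rank every tier by rate: Clinic C/T1 22 > Clinic E/T1 21 > Clinic C/T2 19 > Clinic L/T1 14 > Clinic L/T2 10 > Clinic H/T1 9 > Clinic H/T2 6 > Clinic E/T2 2.
Fill Clinic C T1 block (40 at 22) → 85 left.
Clinic E T1 at 21: fill all 15 → 70 left.
Clinic C T2 at 19: fill all 25 → 45 left.
45 remain; put them into Clinic L T1 at 14.
Total = 22×40 + 21×15 + 19×25 + 14×45 = 2300.

2300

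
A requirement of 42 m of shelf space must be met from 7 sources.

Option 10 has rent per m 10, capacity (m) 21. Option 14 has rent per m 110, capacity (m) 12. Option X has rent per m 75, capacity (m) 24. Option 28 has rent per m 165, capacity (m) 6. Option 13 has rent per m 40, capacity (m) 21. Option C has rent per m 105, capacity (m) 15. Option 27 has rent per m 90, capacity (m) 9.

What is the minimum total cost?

1050

Fill from the cheapest source first.
Option 10 (10): use full 21 — 21 m to go.
Take 21 from Option 13 at 40 — need 0 more.
Option X, Option 27, Option C, Option 14, Option 28: unused.
Cost = 21×10 + 21×40 = 1050.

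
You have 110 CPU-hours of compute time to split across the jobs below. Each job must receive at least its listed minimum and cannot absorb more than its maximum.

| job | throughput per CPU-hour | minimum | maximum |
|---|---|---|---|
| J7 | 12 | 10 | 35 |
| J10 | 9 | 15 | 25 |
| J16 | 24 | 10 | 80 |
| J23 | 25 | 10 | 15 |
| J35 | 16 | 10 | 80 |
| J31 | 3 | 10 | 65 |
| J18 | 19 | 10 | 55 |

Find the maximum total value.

1970

Meeting every minimum uses 10+15+10+10+10+10+10 = 75 CPU-hours, leaving 35.
Rank by throughput per CPU-hour: J23 25 > J16 24 > J18 19 > J35 16 > J7 12 > J10 9 > J31 3.
Give J23 5 more to hit its cap of 15 ; 30 left.
J16 has room for 70 more but only 30 remain, so it gets 40.
Total = 12×10 + 9×15 + 24×40 + 25×15 + 16×10 + 3×10 + 19×10 = 1970.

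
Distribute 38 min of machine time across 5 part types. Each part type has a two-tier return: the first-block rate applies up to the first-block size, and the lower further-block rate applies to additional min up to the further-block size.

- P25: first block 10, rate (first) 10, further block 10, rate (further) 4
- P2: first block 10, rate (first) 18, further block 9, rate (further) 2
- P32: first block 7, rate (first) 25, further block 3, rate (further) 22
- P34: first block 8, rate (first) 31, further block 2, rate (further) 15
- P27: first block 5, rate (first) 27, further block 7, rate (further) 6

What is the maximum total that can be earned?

Rank every tier by rate: P34/T1 31 > P27/T1 27 > P32/T1 25 > P32/T2 22 > P2/T1 18 > P34/T2 15 > P25/T1 10 > P27/T2 6 > P25/T2 4 > P2/T2 2.
P34 T1 at 31: fill all 8 ; 30 left.
P27 T1 at 27: fill all 5 ; 25 left.
P32 T1 at 25: fill all 7 ; 18 left.
Fill P32 T2 block (3 at 22) ; 15 left.
P2 T1 at 18: fill all 10 ; 5 left.
Fill P34 T2 block (2 at 15) ; 3 left.
P25/T1: +3 of 10 at 10; pool empty.
Total = 31×8 + 27×5 + 25×7 + 22×3 + 18×10 + 15×2 + 10×3 = 864.

864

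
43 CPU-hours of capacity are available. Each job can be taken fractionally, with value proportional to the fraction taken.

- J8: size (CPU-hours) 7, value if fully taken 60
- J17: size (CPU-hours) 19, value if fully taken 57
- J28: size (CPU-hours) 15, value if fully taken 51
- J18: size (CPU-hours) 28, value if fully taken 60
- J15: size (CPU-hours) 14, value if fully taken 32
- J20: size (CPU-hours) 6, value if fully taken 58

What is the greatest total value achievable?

214

Best value per unit of size first: J20 58/6≈9.67, J8 60/7≈8.57, J28 51/15≈3.4, J17 57/19≈3, J15 32/14≈2.29, J18 60/28≈2.14.
All 6 CPU-hours of J20 fit (value 58) ; 37 remain.
J8: take in full, 7 CPU-hours for value 60 ; 30 left.
All 15 CPU-hours of J28 fit (value 51) ; 15 remain.
Fill the last 15 CPU-hours with part of J17: 15/19 of it earns 45.
Total value = 214.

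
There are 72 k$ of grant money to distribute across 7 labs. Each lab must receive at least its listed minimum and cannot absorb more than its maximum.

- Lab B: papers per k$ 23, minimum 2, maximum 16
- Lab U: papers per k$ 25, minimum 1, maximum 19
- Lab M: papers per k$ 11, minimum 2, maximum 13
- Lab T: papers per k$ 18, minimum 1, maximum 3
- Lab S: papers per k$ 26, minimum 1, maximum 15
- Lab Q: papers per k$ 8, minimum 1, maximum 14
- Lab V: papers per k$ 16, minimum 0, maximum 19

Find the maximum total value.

1573

Meeting every minimum uses 2+1+2+1+1+1+0 = 8 k$, leaving 64.
Rank by papers per k$: Lab S 26 > Lab U 25 > Lab B 23 > Lab T 18 > Lab V 16 > Lab M 11 > Lab Q 8.
Lab S: +14 to 15 (cap) — 50 left.
Give Lab U 18 more to hit its cap of 19 — 32 left.
Give Lab B 14 more to hit its cap of 16 — 18 left.
Lab T takes 2 more to reach its cap of 3 — 16 left.
Lab V has room for 19 more but only 16 remain, so it gets 16.
Total = 23×16 + 25×19 + 11×2 + 18×3 + 26×15 + 8×1 + 16×16 = 1573.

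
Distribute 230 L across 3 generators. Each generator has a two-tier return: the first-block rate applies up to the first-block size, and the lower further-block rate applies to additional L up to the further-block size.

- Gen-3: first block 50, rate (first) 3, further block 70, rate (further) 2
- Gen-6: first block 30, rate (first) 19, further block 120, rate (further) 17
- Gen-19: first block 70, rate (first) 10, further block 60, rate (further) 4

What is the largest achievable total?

Treat each block as its own option and order by rate: Gen-6/first 19 > Gen-6/second 17 > Gen-19/first 10 > Gen-19/second 4 > Gen-3/first 3 > Gen-3/second 2.
Gen-6 first at 19: fill all 30 — 200 left.
Gen-6/second (17): +120 — 80 left.
Gen-19/first (10): +70 — 10 left.
Gen-19 second at 4: only 10 left, fill 10.
Total = 19×30 + 17×120 + 10×70 + 4×10 = 3350.

3350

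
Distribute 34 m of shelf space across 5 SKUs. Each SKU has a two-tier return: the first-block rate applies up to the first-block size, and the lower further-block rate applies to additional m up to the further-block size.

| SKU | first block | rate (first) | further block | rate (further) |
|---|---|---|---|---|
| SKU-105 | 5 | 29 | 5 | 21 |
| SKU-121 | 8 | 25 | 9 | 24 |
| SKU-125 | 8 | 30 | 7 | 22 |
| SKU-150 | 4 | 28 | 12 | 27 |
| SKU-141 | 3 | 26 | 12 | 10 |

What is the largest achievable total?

949

Order all 10 blocks by rate: SKU-125/tier1 30 > SKU-105/tier1 29 > SKU-150/tier1 28 > SKU-150/tier2 27 > SKU-141/tier1 26 > SKU-121/tier1 25 > SKU-121/tier2 24 > SKU-125/tier2 22 > SKU-105/tier2 21 > SKU-141/tier2 10.
SKU-125 tier1 at 30: fill all 8 → 26 left.
SKU-105/tier1 (29): +5 → 21 left.
Fill SKU-150 tier1 block (4 at 28) → 17 left.
Fill SKU-150 tier2 block (12 at 27) → 5 left.
Fill SKU-141 tier1 block (3 at 26) → 2 left.
SKU-121/tier1: +2 of 8 at 25; pool empty.
Total = 30×8 + 29×5 + 28×4 + 27×12 + 26×3 + 25×2 = 949.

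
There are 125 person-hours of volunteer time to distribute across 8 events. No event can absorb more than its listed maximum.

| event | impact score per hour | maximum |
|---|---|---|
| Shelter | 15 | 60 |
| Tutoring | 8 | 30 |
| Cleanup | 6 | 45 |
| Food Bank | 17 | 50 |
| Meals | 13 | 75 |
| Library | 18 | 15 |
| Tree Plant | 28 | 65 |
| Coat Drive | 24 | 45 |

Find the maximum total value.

3170

Highest impact score per hour first: Tree Plant 28 > Coat Drive 24 > Library 18 > Food Bank 17 > Shelter 15 > Meals 13 > Tutoring 8 > Cleanup 6.
Tree Plant takes 65 to reach its cap of 65 → 60 left.
Give Coat Drive 45 to hit its cap of 45 → 15 left.
Library: +15 to 15 (cap) → 0 left.
Total = 18×15 + 28×65 + 24×45 = 3170.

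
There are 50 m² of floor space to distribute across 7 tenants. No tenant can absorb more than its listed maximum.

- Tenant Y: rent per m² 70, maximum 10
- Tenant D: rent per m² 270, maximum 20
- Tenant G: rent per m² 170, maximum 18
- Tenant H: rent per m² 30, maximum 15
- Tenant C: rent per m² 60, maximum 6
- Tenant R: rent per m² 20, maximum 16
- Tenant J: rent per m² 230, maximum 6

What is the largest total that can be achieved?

Highest rent per m² first: Tenant D 270 > Tenant J 230 > Tenant G 170 > Tenant Y 70 > Tenant C 60 > Tenant H 30 > Tenant R 20.
Tenant D: +20 to 20 (cap) → 30 left.
Tenant J takes 6 to reach its cap of 6 → 24 left.
Give Tenant G 18 to hit its cap of 18 → 6 left.
Tenant Y: +6 (room for 10) → 6. Pool exhausted.
Total = 70×6 + 270×20 + 170×18 + 230×6 = 10260.

10260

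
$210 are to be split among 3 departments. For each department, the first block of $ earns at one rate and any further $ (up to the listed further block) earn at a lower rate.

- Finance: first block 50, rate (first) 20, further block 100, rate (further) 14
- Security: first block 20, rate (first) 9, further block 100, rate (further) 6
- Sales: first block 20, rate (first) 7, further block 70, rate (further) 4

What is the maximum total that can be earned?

Treat each block as its own option and order by rate: Finance/tier1 20 > Finance/tier2 14 > Security/tier1 9 > Sales/tier1 7 > Security/tier2 6 > Sales/tier2 4.
Finance tier1 at 20: fill all 50 ; 160 left.
Finance tier2 at 14: fill all 100 ; 60 left.
Fill Security tier1 block (20 at 9) ; 40 left.
Sales/tier1 (7): +20 ; 20 left.
Security/tier2: +20 of 100 at 6; pool empty.
Total = 20×50 + 14×100 + 9×20 + 7×20 + 6×20 = 2840.

2840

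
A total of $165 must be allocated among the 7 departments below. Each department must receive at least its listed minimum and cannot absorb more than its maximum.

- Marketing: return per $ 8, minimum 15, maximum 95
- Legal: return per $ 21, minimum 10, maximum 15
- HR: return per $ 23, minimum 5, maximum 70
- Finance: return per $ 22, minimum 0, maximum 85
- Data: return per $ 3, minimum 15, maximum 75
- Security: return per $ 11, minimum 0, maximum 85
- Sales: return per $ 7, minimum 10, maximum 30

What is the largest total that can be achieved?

Meeting every minimum uses 15+10+5+0+15+0+10 = 55 $, leaving 110.
Highest return per $ first: HR 23 > Finance 22 > Legal 21 > Security 11 > Marketing 8 > Sales 7 > Data 3.
Give HR 65 more to hit its cap of 70 — 45 left.
Finance: +45 (room for 85) → 45. Pool exhausted.
Total = 8×15 + 21×10 + 23×70 + 22×45 + 3×15 + 7×10 = 3045.

3045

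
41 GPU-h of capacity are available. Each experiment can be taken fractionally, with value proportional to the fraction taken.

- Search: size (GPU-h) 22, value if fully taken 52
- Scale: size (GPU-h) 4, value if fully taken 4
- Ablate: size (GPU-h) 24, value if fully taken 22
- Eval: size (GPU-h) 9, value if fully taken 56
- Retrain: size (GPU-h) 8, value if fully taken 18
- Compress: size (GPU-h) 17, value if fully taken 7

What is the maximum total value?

Best value per unit of size first: Eval 56/9≈6.22, Search 52/22≈2.36, Retrain 18/8≈2.25, Scale 4/4≈1, Ablate 22/24≈0.917, Compress 7/17≈0.412.
Eval: take in full, 9 GPU-h for value 56 ; 32 left.
Take all of Search (22 GPU-h, value 52) ; 10 GPU-h left.
Take all of Retrain (8 GPU-h, value 18) ; 2 GPU-h left.
2 GPU-h left: a 2/4 share of Scale gives 4×2/4 = 2.
Total value = 128.

128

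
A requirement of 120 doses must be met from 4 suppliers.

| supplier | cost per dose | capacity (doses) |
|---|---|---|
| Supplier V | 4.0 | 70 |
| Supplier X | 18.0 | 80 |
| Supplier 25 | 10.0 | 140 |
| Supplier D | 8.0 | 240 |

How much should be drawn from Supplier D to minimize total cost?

50

Cheapest first:
Take 70 from Supplier V at 4.0 ; need 50 more.
Supplier D (8.0): take the remaining 50 ; done.
Supplier 25, Supplier X: unused.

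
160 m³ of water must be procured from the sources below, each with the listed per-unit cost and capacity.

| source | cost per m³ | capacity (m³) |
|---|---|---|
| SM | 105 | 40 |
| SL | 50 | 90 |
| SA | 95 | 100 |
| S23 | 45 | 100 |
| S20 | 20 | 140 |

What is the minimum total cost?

Fill from the cheapest source first.
Take 140 from S20 at 20 → need 20 more.
Take 20 from S23 at 45 to finish.
SL, SA, SM: unused.
Cost = 140×20 + 20×45 = 3700.

3700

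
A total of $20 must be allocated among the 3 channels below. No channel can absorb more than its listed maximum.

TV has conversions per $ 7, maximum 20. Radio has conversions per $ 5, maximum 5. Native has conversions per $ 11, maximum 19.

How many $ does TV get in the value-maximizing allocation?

1

Highest conversions per $ first: Native 11 > TV 7 > Radio 5.
Native: +19 to 19 (cap) ; 1 left.
TV: +1 (room for 20) → 1. Pool exhausted.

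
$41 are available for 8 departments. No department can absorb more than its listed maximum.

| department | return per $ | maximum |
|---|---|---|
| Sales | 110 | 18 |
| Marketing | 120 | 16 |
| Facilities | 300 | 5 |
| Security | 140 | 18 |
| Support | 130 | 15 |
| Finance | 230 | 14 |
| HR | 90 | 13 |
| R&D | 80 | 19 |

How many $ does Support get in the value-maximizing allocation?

Highest return per $ first: Facilities 300 > Finance 230 > Security 140 > Support 130 > Marketing 120 > Sales 110 > HR 90 > R&D 80.
Facilities: +5 to 5 (cap) → 36 left.
Finance takes 14 to reach its cap of 14 → 22 left.
Give Security 18 to hit its cap of 18 → 4 left.
Support has room for 15 but only 4 remain, so it gets 4.

4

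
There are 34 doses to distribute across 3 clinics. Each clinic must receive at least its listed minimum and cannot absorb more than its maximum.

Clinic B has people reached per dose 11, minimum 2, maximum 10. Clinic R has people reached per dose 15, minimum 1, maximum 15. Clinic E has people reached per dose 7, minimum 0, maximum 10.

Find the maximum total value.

Meeting every minimum uses 2+1+0 = 3 doses, leaving 31.
Highest people reached per dose first: Clinic R 15 > Clinic B 11 > Clinic E 7.
Give Clinic R 14 more to hit its cap of 15 → 17 left.
Clinic B takes 8 more to reach its cap of 10 → 9 left.
Clinic E has room for 10 more but only 9 remain, so it gets 9.
Total = 11×10 + 15×15 + 7×9 = 398.

398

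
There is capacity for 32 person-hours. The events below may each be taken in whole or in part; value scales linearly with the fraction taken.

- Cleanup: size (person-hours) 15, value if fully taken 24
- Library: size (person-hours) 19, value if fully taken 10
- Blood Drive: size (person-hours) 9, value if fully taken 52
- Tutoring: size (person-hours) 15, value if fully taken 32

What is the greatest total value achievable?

96.8

Best value per unit of size first: Blood Drive 52/9≈5.78, Tutoring 32/15≈2.13, Cleanup 24/15≈1.6, Library 10/19≈0.526.
All 9 person-hours of Blood Drive fit (value 52) — 23 remain.
Tutoring: take in full, 15 person-hours for value 32 — 8 left.
Fill the last 8 person-hours with part of Cleanup: 8/15 of it earns 12.8.
Total value = 96.8.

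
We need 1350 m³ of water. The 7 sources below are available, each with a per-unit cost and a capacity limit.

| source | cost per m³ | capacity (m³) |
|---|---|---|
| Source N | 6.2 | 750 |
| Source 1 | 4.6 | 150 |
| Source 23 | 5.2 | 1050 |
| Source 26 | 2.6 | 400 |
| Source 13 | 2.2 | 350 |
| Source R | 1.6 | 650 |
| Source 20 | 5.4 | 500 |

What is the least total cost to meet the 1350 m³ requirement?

Cheapest first:
Source R (1.6): use full 650 → 700 m³ to go.
Take 350 from Source 13 at 2.2 → need 350 more.
Take 350 from Source 26 at 2.6 to finish.
Source 1, Source 23, Source 20, Source N: unused.
Cost = 650×1.6 + 350×2.2 + 350×2.6 = 2720.

2720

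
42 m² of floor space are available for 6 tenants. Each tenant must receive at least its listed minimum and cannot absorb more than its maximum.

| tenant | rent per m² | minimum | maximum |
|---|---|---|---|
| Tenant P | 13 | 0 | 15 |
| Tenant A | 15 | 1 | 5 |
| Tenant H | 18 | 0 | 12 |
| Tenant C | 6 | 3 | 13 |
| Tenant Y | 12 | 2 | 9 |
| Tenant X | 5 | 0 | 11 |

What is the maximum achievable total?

Meeting every minimum uses 0+1+0+3+2+0 = 6 m², leaving 36.
Highest rent per m² first: Tenant H 18 > Tenant A 15 > Tenant P 13 > Tenant Y 12 > Tenant C 6 > Tenant X 5.
Tenant H takes 12 more to reach its cap of 12 → 24 left.
Tenant A takes 4 more to reach its cap of 5 → 20 left.
Give Tenant P 15 more to hit its cap of 15 → 5 left.
Tenant Y has room for 7 more but only 5 remain, so it gets 7.
Total = 13×15 + 15×5 + 18×12 + 6×3 + 12×7 = 588.

588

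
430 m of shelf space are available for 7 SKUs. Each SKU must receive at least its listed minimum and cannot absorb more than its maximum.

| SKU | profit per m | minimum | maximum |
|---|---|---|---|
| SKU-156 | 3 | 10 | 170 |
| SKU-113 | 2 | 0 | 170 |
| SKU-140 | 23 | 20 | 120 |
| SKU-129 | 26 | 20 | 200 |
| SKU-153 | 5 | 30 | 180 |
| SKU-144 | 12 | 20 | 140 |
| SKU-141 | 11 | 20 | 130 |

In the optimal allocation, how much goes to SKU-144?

50

Meeting every minimum uses 10+0+20+20+30+20+20 = 120 m, leaving 310.
Rank by profit per m: SKU-129 26 > SKU-140 23 > SKU-144 12 > SKU-141 11 > SKU-153 5 > SKU-156 3 > SKU-113 2.
SKU-129: +180 to 200 (cap) ; 130 left.
SKU-140 takes 100 more to reach its cap of 120 ; 30 left.
SKU-144 has room for 120 more but only 30 remain, so it gets 50.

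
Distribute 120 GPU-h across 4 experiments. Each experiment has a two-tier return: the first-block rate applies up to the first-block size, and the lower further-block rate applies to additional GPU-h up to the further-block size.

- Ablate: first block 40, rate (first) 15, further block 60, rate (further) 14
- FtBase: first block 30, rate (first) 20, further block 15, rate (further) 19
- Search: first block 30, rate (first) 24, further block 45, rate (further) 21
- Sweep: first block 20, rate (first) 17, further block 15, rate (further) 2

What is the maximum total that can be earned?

2550

Rank every tier by rate: Search/tier1 24 > Search/tier2 21 > FtBase/tier1 20 > FtBase/tier2 19 > Sweep/tier1 17 > Ablate/tier1 15 > Ablate/tier2 14 > Sweep/tier2 2.
Search/tier1 (24): +30 — 90 left.
Fill Search tier2 block (45 at 21) — 45 left.
FtBase/tier1 (20): +30 — 15 left.
FtBase tier2 at 19: fill all 15 — 0 left.
Total = 24×30 + 21×45 + 20×30 + 19×15 = 2550.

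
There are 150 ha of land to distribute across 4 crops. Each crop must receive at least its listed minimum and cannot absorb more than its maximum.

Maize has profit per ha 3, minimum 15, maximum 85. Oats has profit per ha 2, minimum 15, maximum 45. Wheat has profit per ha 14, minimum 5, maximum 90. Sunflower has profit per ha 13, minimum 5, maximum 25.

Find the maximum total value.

Meeting every minimum uses 15+15+5+5 = 40 ha, leaving 110.
Highest profit per ha first: Wheat 14 > Sunflower 13 > Maize 3 > Oats 2.
Give Wheat 85 more to hit its cap of 90 — 25 left.
Sunflower: +20 to 25 (cap) — 5 left.
Only 5 left; Maize takes them to reach 20.
Total = 3×20 + 2×15 + 14×90 + 13×25 = 1675.

1675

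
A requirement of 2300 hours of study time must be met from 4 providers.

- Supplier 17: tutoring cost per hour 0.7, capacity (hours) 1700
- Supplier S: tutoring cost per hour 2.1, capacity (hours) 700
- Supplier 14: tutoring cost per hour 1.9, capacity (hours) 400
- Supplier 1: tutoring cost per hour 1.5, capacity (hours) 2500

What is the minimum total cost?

Fill from the cheapest provider first.
Supplier 17 (0.7): use full 1700 ; 600 hours to go.
Take 600 from Supplier 1 at 1.5 to finish.
Supplier 14, Supplier S: unused.
Cost = 1700×0.7 + 600×1.5 = 2090.

2090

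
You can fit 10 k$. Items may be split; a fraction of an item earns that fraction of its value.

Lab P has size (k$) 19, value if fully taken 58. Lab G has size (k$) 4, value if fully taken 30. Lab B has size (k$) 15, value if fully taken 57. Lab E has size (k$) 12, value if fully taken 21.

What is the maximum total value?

52.8

Sort by value density: Lab G 30/4≈7.5, Lab B 57/15≈3.8, Lab P 58/19≈3.05, Lab E 21/12≈1.75.
Take all of Lab G (4 k$, value 30) ; 6 k$ left.
Only 6 k$ remain; take 6/15 of Lab B for value 57×6/15 = 22.8.
Total value = 52.8.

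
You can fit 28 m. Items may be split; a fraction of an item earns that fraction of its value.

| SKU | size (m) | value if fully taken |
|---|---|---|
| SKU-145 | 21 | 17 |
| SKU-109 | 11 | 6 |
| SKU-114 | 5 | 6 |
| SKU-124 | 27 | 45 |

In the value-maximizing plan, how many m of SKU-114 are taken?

1

Sort by value density: SKU-124 45/27≈1.67, SKU-114 6/5≈1.2, SKU-145 17/21≈0.81, SKU-109 6/11≈0.545.
SKU-124: take in full, 27 m for value 45 ; 1 left.
Fill the last 1 m with part of SKU-114: 1/5 of it earns 1.2.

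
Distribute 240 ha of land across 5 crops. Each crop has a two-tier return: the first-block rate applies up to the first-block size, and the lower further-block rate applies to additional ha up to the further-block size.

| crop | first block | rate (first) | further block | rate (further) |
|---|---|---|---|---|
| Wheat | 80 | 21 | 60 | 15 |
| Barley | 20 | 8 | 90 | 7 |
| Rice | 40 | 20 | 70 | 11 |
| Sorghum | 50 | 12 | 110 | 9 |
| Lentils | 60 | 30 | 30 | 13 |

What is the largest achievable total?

5180

Order all 10 blocks by rate: Lentils/first 30 > Wheat/first 21 > Rice/first 20 > Wheat/second 15 > Lentils/second 13 > Sorghum/first 12 > Rice/second 11 > Sorghum/second 9 > Barley/first 8 > Barley/second 7.
Fill Lentils first block (60 at 30) → 180 left.
Wheat first at 21: fill all 80 → 100 left.
Rice/first (20): +40 → 60 left.
Wheat/second (15): +60 → 0 left.
Total = 30×60 + 21×80 + 20×40 + 15×60 = 5180.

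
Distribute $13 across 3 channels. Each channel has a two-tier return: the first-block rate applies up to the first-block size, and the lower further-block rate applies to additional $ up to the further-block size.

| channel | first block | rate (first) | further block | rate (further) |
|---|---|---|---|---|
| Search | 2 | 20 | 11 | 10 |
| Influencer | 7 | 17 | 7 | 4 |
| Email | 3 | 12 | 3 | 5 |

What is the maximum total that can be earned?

Rank every tier by rate: Search/first 20 > Influencer/first 17 > Email/first 12 > Search/second 10 > Email/second 5 > Influencer/second 4.
Search first at 20: fill all 2 — 11 left.
Fill Influencer first block (7 at 17) — 4 left.
Fill Email first block (3 at 12) — 1 left.
Search second at 10: only 1 left, fill 1.
Total = 20×2 + 17×7 + 12×3 + 10×1 = 205.

205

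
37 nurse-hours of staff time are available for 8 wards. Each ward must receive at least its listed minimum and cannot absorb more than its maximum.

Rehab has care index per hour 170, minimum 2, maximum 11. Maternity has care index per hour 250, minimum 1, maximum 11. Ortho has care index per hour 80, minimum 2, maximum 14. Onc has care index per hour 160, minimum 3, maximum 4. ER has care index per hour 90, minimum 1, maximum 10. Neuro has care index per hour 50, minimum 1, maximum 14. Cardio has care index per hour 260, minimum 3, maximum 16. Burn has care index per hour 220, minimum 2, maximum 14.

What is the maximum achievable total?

Meeting every minimum uses 2+1+2+3+1+1+3+2 = 15 nurse-hours, leaving 22.
Rank by care index per hour: Cardio 260 > Maternity 250 > Burn 220 > Rehab 170 > Onc 160 > ER 90 > Ortho 80 > Neuro 50.
Give Cardio 13 more to hit its cap of 16 — 9 left.
Maternity has room for 10 more but only 9 remain, so it gets 10.
Total = 170×2 + 250×10 + 80×2 + 160×3 + 90×1 + 50×1 + 260×16 + 220×2 = 8220.

8220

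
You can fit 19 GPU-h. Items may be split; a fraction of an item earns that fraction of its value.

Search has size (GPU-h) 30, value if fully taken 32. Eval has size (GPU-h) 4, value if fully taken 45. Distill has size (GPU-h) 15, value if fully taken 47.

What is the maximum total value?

92

Rank by value-to-size ratio: Eval 45/4≈11.2, Distill 47/15≈3.13, Search 32/30≈1.07.
All 4 GPU-h of Eval fit (value 45) → 15 remain.
Distill: take in full, 15 GPU-h for value 47 → 0 left.
Total value = 92.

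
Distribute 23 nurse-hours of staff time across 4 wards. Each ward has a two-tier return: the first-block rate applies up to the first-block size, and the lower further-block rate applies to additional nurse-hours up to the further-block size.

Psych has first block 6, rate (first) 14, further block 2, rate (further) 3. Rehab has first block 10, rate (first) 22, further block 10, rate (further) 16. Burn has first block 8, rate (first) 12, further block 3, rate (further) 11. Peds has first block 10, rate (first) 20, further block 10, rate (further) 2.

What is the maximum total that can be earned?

468

Rank every tier by rate: Rehab/tier1 22 > Peds/tier1 20 > Rehab/tier2 16 > Psych/tier1 14 > Burn/tier1 12 > Burn/tier2 11 > Psych/tier2 3 > Peds/tier2 2.
Rehab tier1 at 22: fill all 10 → 13 left.
Fill Peds tier1 block (10 at 20) → 3 left.
Rehab tier2 at 16: only 3 left, fill 3.
Total = 22×10 + 20×10 + 16×3 = 468.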